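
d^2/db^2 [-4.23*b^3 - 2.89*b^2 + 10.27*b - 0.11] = -25.38*b - 5.78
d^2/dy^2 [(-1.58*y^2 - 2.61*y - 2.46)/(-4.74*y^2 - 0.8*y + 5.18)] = (105.298152*y^3 + 564.386112*y^2 + 440.473032*y + 230.372608)/(106.496424*y^6 + 53.92224*y^5 - 340.045704*y^4 - 117.34336*y^3 + 371.611128*y^2 + 64.39776*y - 138.991832)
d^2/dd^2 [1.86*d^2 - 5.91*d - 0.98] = 3.72000000000000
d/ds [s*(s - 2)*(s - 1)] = 3*s^2 - 6*s + 2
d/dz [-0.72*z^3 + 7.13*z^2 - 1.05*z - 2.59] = -2.16*z^2 + 14.26*z - 1.05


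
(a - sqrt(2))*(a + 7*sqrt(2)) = a^2 + 6*sqrt(2)*a - 14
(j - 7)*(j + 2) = j^2 - 5*j - 14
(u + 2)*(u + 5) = u^2 + 7*u + 10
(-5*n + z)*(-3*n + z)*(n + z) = 15*n^3 + 7*n^2*z - 7*n*z^2 + z^3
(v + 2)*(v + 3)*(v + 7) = v^3 + 12*v^2 + 41*v + 42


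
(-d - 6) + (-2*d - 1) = -3*d - 7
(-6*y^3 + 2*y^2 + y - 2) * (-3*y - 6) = 18*y^4 + 30*y^3 - 15*y^2 + 12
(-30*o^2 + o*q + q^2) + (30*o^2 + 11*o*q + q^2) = 12*o*q + 2*q^2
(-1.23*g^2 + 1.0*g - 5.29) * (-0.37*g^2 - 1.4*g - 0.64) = 0.4551*g^4 + 1.352*g^3 + 1.3445*g^2 + 6.766*g + 3.3856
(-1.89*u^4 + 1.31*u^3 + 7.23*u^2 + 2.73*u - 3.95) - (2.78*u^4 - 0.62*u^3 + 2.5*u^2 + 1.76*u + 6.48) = -4.67*u^4 + 1.93*u^3 + 4.73*u^2 + 0.97*u - 10.43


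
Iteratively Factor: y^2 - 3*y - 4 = (y - 4)*(y + 1)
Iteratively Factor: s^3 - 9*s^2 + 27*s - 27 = (s - 3)*(s^2 - 6*s + 9) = (s - 3)^2*(s - 3)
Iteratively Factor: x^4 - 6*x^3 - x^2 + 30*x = (x + 2)*(x^3 - 8*x^2 + 15*x) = x*(x + 2)*(x^2 - 8*x + 15) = x*(x - 5)*(x + 2)*(x - 3)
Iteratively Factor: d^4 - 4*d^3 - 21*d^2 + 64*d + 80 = (d + 1)*(d^3 - 5*d^2 - 16*d + 80) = (d - 5)*(d + 1)*(d^2 - 16) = (d - 5)*(d + 1)*(d + 4)*(d - 4)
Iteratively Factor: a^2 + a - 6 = (a + 3)*(a - 2)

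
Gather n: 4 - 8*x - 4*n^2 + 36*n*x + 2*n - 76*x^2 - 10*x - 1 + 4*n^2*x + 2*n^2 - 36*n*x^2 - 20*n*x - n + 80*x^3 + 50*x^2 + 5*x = n^2*(4*x - 2) + n*(-36*x^2 + 16*x + 1) + 80*x^3 - 26*x^2 - 13*x + 3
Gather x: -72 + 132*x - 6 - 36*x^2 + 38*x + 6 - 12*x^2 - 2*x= -48*x^2 + 168*x - 72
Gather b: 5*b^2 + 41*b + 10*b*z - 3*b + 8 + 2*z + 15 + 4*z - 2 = 5*b^2 + b*(10*z + 38) + 6*z + 21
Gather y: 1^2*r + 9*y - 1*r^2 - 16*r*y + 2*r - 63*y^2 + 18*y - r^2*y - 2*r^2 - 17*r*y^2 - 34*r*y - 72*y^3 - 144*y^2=-3*r^2 + 3*r - 72*y^3 + y^2*(-17*r - 207) + y*(-r^2 - 50*r + 27)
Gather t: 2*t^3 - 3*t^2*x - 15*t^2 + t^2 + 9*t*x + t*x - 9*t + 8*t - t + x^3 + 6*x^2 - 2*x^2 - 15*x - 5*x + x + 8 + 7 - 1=2*t^3 + t^2*(-3*x - 14) + t*(10*x - 2) + x^3 + 4*x^2 - 19*x + 14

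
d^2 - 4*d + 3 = (d - 3)*(d - 1)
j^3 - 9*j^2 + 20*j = j*(j - 5)*(j - 4)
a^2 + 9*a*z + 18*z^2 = (a + 3*z)*(a + 6*z)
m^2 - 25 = (m - 5)*(m + 5)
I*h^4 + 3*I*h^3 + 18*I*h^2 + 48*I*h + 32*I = (h + 2)*(h - 4*I)*(h + 4*I)*(I*h + I)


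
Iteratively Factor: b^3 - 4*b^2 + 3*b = (b - 3)*(b^2 - b) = b*(b - 3)*(b - 1)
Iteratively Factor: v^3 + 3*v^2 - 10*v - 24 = (v + 2)*(v^2 + v - 12) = (v + 2)*(v + 4)*(v - 3)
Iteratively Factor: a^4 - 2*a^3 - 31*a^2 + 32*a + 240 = (a - 4)*(a^3 + 2*a^2 - 23*a - 60) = (a - 5)*(a - 4)*(a^2 + 7*a + 12) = (a - 5)*(a - 4)*(a + 4)*(a + 3)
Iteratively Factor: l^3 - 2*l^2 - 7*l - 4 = (l + 1)*(l^2 - 3*l - 4) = (l + 1)^2*(l - 4)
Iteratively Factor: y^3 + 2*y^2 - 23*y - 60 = (y - 5)*(y^2 + 7*y + 12) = (y - 5)*(y + 4)*(y + 3)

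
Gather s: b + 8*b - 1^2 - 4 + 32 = 9*b + 27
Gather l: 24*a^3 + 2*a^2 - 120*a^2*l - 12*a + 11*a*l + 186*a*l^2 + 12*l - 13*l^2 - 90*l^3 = 24*a^3 + 2*a^2 - 12*a - 90*l^3 + l^2*(186*a - 13) + l*(-120*a^2 + 11*a + 12)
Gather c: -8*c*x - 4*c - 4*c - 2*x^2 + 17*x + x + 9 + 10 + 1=c*(-8*x - 8) - 2*x^2 + 18*x + 20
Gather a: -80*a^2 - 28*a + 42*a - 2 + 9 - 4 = -80*a^2 + 14*a + 3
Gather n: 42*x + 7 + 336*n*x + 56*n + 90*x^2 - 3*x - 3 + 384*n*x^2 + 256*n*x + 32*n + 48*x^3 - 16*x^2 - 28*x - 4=n*(384*x^2 + 592*x + 88) + 48*x^3 + 74*x^2 + 11*x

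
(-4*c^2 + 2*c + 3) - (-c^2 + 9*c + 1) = -3*c^2 - 7*c + 2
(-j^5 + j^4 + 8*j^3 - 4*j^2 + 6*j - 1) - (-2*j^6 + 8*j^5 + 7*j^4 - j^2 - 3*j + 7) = 2*j^6 - 9*j^5 - 6*j^4 + 8*j^3 - 3*j^2 + 9*j - 8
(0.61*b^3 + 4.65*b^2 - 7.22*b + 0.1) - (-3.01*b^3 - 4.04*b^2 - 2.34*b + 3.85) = 3.62*b^3 + 8.69*b^2 - 4.88*b - 3.75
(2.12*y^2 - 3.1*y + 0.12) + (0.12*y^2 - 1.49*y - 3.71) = 2.24*y^2 - 4.59*y - 3.59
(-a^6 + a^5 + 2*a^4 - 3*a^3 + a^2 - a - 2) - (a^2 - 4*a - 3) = -a^6 + a^5 + 2*a^4 - 3*a^3 + 3*a + 1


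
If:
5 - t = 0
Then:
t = 5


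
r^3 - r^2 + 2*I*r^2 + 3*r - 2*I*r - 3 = (r - 1)*(r - I)*(r + 3*I)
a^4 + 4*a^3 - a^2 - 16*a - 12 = (a - 2)*(a + 1)*(a + 2)*(a + 3)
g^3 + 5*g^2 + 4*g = g*(g + 1)*(g + 4)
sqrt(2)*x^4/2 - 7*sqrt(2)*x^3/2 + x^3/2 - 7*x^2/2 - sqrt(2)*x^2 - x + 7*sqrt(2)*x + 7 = (x - 7)*(x - sqrt(2))*(x + sqrt(2)/2)*(sqrt(2)*x/2 + 1)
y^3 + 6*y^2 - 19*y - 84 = (y - 4)*(y + 3)*(y + 7)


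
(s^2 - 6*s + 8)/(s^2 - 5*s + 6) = (s - 4)/(s - 3)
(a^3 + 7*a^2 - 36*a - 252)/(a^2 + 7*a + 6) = (a^2 + a - 42)/(a + 1)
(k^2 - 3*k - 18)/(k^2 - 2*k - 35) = (-k^2 + 3*k + 18)/(-k^2 + 2*k + 35)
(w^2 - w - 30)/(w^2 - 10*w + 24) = (w + 5)/(w - 4)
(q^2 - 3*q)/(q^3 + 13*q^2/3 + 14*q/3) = 3*(q - 3)/(3*q^2 + 13*q + 14)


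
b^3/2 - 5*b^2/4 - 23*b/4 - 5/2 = (b/2 + 1)*(b - 5)*(b + 1/2)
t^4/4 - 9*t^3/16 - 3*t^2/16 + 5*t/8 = t*(t/4 + 1/4)*(t - 2)*(t - 5/4)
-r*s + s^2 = s*(-r + s)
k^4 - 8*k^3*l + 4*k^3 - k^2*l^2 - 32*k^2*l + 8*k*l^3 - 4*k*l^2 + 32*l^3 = (k + 4)*(k - 8*l)*(k - l)*(k + l)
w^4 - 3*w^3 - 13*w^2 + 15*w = w*(w - 5)*(w - 1)*(w + 3)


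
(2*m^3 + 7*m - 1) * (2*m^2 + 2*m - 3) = 4*m^5 + 4*m^4 + 8*m^3 + 12*m^2 - 23*m + 3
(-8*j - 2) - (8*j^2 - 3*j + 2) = -8*j^2 - 5*j - 4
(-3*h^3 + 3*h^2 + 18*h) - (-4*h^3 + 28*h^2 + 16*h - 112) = h^3 - 25*h^2 + 2*h + 112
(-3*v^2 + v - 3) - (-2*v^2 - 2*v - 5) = -v^2 + 3*v + 2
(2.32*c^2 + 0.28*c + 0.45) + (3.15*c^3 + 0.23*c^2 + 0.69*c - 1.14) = 3.15*c^3 + 2.55*c^2 + 0.97*c - 0.69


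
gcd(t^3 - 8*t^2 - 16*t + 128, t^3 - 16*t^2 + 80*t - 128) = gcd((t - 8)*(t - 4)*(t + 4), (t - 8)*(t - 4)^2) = t^2 - 12*t + 32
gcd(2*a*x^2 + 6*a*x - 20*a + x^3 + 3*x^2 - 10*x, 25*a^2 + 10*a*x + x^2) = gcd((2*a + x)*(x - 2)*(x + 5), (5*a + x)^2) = 1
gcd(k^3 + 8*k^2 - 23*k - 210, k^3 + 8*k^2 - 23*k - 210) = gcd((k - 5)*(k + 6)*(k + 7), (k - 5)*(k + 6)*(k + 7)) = k^3 + 8*k^2 - 23*k - 210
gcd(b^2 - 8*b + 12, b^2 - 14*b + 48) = b - 6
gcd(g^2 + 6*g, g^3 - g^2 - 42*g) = g^2 + 6*g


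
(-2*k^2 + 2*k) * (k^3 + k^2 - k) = -2*k^5 + 4*k^3 - 2*k^2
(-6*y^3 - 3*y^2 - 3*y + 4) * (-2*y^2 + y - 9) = 12*y^5 + 57*y^3 + 16*y^2 + 31*y - 36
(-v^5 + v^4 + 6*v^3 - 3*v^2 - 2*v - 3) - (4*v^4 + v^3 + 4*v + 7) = -v^5 - 3*v^4 + 5*v^3 - 3*v^2 - 6*v - 10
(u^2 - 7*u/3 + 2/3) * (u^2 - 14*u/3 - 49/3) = u^4 - 7*u^3 - 43*u^2/9 + 35*u - 98/9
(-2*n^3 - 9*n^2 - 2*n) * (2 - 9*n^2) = 18*n^5 + 81*n^4 + 14*n^3 - 18*n^2 - 4*n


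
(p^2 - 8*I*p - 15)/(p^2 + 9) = (p - 5*I)/(p + 3*I)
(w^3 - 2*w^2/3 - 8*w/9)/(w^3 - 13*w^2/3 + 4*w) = (w + 2/3)/(w - 3)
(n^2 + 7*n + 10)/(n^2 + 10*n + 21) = (n^2 + 7*n + 10)/(n^2 + 10*n + 21)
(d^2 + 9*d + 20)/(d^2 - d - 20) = (d + 5)/(d - 5)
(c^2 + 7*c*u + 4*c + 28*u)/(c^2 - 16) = (c + 7*u)/(c - 4)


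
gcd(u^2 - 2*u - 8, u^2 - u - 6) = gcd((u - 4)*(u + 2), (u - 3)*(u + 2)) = u + 2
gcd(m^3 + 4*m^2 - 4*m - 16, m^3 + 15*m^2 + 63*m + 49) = 1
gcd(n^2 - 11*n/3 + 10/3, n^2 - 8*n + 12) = n - 2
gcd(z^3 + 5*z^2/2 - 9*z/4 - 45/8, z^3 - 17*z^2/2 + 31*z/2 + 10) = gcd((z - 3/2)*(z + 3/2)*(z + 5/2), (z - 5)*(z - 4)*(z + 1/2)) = 1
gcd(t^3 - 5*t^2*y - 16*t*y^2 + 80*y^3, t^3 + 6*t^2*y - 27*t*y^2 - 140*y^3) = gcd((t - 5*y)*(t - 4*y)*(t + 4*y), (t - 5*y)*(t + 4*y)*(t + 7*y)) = -t^2 + t*y + 20*y^2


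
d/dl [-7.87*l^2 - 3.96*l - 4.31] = -15.74*l - 3.96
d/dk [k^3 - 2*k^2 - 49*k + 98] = 3*k^2 - 4*k - 49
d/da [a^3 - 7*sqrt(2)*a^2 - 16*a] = 3*a^2 - 14*sqrt(2)*a - 16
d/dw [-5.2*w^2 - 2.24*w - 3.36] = -10.4*w - 2.24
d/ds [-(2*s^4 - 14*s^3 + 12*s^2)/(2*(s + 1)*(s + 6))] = 2*s*(-s^4 - 7*s^3 + 37*s^2 + 42*s - 36)/(s^4 + 14*s^3 + 61*s^2 + 84*s + 36)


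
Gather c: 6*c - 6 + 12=6*c + 6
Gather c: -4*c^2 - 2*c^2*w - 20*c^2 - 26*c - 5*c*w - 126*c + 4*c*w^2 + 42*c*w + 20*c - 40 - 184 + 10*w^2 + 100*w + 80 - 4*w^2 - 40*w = c^2*(-2*w - 24) + c*(4*w^2 + 37*w - 132) + 6*w^2 + 60*w - 144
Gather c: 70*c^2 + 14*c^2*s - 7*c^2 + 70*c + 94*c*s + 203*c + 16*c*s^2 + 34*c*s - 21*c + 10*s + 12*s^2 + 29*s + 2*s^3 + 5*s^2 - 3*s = c^2*(14*s + 63) + c*(16*s^2 + 128*s + 252) + 2*s^3 + 17*s^2 + 36*s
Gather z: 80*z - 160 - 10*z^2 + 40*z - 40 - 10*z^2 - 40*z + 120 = -20*z^2 + 80*z - 80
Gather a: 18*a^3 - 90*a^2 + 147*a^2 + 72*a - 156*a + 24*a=18*a^3 + 57*a^2 - 60*a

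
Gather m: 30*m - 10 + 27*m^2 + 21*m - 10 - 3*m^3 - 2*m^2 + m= -3*m^3 + 25*m^2 + 52*m - 20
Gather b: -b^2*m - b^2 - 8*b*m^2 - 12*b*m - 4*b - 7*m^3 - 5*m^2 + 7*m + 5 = b^2*(-m - 1) + b*(-8*m^2 - 12*m - 4) - 7*m^3 - 5*m^2 + 7*m + 5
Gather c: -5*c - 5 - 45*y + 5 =-5*c - 45*y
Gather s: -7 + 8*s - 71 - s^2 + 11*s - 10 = -s^2 + 19*s - 88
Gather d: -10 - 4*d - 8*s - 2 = -4*d - 8*s - 12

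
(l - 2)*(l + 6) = l^2 + 4*l - 12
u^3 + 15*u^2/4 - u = u*(u - 1/4)*(u + 4)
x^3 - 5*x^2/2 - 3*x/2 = x*(x - 3)*(x + 1/2)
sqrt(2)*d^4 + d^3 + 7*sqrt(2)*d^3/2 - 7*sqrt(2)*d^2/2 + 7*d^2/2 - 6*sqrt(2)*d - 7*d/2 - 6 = (d - 3/2)*(d + 1)*(d + 4)*(sqrt(2)*d + 1)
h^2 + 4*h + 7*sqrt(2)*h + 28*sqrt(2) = (h + 4)*(h + 7*sqrt(2))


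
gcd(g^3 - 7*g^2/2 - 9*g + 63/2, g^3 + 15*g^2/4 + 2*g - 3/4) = g + 3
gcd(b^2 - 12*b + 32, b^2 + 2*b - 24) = b - 4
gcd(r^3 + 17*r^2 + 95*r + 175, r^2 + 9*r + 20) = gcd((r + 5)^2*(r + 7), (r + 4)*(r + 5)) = r + 5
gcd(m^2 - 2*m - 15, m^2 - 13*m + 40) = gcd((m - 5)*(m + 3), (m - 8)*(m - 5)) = m - 5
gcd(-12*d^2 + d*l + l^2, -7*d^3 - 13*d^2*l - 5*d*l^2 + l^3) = 1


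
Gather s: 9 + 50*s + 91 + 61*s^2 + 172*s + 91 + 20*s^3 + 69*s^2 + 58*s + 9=20*s^3 + 130*s^2 + 280*s + 200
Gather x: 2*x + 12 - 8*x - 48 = -6*x - 36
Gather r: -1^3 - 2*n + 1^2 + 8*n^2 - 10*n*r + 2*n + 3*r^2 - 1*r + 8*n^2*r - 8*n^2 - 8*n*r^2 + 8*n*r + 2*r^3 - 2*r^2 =2*r^3 + r^2*(1 - 8*n) + r*(8*n^2 - 2*n - 1)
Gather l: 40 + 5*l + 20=5*l + 60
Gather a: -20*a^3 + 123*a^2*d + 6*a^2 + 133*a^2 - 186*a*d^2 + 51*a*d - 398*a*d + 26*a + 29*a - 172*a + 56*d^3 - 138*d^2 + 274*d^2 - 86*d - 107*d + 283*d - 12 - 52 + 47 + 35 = -20*a^3 + a^2*(123*d + 139) + a*(-186*d^2 - 347*d - 117) + 56*d^3 + 136*d^2 + 90*d + 18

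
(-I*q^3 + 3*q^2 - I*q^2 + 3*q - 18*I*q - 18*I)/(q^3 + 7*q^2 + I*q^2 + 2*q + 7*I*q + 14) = (-I*q^3 + q^2*(3 - I) + q*(3 - 18*I) - 18*I)/(q^3 + q^2*(7 + I) + q*(2 + 7*I) + 14)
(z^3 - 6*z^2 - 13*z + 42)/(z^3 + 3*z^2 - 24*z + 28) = (z^2 - 4*z - 21)/(z^2 + 5*z - 14)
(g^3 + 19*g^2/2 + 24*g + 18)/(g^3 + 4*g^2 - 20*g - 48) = (g + 3/2)/(g - 4)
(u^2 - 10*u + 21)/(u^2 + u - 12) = (u - 7)/(u + 4)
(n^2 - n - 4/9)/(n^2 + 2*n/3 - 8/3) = (n + 1/3)/(n + 2)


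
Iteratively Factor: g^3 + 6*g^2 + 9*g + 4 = (g + 1)*(g^2 + 5*g + 4) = (g + 1)*(g + 4)*(g + 1)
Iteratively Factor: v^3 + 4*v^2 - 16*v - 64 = (v - 4)*(v^2 + 8*v + 16) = (v - 4)*(v + 4)*(v + 4)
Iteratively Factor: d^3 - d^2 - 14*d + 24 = (d - 3)*(d^2 + 2*d - 8) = (d - 3)*(d + 4)*(d - 2)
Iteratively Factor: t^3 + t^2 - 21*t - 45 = (t + 3)*(t^2 - 2*t - 15) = (t - 5)*(t + 3)*(t + 3)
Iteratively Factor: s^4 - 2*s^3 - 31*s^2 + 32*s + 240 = (s - 5)*(s^3 + 3*s^2 - 16*s - 48) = (s - 5)*(s + 3)*(s^2 - 16) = (s - 5)*(s - 4)*(s + 3)*(s + 4)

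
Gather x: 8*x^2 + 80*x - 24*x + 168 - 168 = 8*x^2 + 56*x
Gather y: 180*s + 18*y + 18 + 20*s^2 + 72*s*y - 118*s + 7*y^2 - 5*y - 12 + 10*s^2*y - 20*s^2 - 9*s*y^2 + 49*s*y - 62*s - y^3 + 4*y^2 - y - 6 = -y^3 + y^2*(11 - 9*s) + y*(10*s^2 + 121*s + 12)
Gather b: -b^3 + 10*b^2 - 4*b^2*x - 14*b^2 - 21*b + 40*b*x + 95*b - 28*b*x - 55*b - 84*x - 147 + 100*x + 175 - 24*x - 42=-b^3 + b^2*(-4*x - 4) + b*(12*x + 19) - 8*x - 14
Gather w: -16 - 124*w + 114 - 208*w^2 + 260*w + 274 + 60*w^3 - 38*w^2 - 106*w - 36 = 60*w^3 - 246*w^2 + 30*w + 336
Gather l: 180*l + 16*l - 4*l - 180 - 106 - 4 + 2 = 192*l - 288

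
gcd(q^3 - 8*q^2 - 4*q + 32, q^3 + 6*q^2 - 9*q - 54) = 1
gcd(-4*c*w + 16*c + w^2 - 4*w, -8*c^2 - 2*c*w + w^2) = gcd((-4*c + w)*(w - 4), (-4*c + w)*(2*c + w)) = -4*c + w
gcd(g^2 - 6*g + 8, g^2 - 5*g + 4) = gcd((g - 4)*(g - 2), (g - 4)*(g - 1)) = g - 4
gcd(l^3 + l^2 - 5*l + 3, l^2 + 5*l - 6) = l - 1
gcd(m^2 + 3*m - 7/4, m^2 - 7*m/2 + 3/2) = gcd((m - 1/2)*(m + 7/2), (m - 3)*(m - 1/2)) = m - 1/2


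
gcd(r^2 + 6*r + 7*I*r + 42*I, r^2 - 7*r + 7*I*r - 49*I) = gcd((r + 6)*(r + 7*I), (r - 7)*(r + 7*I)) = r + 7*I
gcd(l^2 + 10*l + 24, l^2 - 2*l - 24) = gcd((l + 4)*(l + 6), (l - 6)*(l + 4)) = l + 4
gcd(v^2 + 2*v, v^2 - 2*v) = v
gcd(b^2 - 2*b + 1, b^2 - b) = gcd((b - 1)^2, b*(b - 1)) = b - 1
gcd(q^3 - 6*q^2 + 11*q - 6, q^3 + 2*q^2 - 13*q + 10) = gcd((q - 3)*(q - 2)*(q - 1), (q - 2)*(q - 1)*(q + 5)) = q^2 - 3*q + 2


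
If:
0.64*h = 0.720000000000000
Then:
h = 1.12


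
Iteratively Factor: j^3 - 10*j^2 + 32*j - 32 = (j - 2)*(j^2 - 8*j + 16) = (j - 4)*(j - 2)*(j - 4)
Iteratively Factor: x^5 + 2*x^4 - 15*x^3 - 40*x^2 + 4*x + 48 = (x + 2)*(x^4 - 15*x^2 - 10*x + 24) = (x - 1)*(x + 2)*(x^3 + x^2 - 14*x - 24) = (x - 1)*(x + 2)^2*(x^2 - x - 12) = (x - 1)*(x + 2)^2*(x + 3)*(x - 4)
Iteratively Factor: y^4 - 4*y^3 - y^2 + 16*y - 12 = (y - 3)*(y^3 - y^2 - 4*y + 4) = (y - 3)*(y - 2)*(y^2 + y - 2) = (y - 3)*(y - 2)*(y - 1)*(y + 2)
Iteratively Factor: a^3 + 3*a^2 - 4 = (a + 2)*(a^2 + a - 2) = (a - 1)*(a + 2)*(a + 2)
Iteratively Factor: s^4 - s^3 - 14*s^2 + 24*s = (s)*(s^3 - s^2 - 14*s + 24) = s*(s - 3)*(s^2 + 2*s - 8) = s*(s - 3)*(s + 4)*(s - 2)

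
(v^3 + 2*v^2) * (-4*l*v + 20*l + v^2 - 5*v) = -4*l*v^4 + 12*l*v^3 + 40*l*v^2 + v^5 - 3*v^4 - 10*v^3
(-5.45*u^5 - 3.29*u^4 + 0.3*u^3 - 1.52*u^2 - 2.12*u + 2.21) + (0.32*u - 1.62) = -5.45*u^5 - 3.29*u^4 + 0.3*u^3 - 1.52*u^2 - 1.8*u + 0.59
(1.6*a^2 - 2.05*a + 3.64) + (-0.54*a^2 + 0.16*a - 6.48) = 1.06*a^2 - 1.89*a - 2.84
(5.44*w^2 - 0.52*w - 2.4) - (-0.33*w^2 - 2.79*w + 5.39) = 5.77*w^2 + 2.27*w - 7.79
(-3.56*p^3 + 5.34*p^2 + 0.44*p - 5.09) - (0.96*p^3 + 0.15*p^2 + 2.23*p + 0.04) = -4.52*p^3 + 5.19*p^2 - 1.79*p - 5.13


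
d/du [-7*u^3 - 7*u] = -21*u^2 - 7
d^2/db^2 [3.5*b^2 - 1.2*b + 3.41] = 7.00000000000000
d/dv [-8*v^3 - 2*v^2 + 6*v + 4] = -24*v^2 - 4*v + 6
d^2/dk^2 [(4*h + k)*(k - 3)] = 2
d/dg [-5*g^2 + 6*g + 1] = 6 - 10*g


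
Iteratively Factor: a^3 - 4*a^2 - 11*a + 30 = (a - 2)*(a^2 - 2*a - 15) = (a - 5)*(a - 2)*(a + 3)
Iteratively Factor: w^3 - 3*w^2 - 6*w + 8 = (w - 4)*(w^2 + w - 2) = (w - 4)*(w - 1)*(w + 2)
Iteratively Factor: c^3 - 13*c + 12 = (c + 4)*(c^2 - 4*c + 3) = (c - 3)*(c + 4)*(c - 1)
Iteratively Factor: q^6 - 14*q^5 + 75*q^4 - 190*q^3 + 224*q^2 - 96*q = (q - 2)*(q^5 - 12*q^4 + 51*q^3 - 88*q^2 + 48*q) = (q - 4)*(q - 2)*(q^4 - 8*q^3 + 19*q^2 - 12*q) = (q - 4)*(q - 2)*(q - 1)*(q^3 - 7*q^2 + 12*q) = (q - 4)^2*(q - 2)*(q - 1)*(q^2 - 3*q) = q*(q - 4)^2*(q - 2)*(q - 1)*(q - 3)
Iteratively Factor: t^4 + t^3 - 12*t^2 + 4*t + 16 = (t + 1)*(t^3 - 12*t + 16) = (t - 2)*(t + 1)*(t^2 + 2*t - 8) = (t - 2)^2*(t + 1)*(t + 4)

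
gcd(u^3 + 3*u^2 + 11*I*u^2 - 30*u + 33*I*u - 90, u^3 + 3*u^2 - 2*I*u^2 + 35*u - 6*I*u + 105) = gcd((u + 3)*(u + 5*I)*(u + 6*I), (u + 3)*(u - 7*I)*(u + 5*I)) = u^2 + u*(3 + 5*I) + 15*I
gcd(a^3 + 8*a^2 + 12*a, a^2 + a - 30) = a + 6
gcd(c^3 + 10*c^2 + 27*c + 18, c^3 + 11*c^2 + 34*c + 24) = c^2 + 7*c + 6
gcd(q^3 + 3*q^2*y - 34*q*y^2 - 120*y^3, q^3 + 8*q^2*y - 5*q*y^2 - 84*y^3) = q + 4*y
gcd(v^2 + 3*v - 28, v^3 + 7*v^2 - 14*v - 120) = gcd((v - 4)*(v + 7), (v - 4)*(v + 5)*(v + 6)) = v - 4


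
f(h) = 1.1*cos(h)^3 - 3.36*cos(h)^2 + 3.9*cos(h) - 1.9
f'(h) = -3.3*sin(h)*cos(h)^2 + 6.72*sin(h)*cos(h) - 3.9*sin(h)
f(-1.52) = -1.71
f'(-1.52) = 3.56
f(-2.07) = -4.66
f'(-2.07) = 6.91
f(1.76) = -2.76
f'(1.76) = -5.19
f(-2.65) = -8.70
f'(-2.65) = 5.85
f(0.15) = -0.27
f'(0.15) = -0.07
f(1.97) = -3.99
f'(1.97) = -6.46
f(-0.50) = -0.32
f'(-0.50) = 0.26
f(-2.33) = -6.54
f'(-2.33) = 7.32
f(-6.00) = -0.28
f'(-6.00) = -0.14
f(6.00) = -0.28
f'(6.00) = 0.14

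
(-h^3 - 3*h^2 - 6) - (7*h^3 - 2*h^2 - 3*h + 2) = -8*h^3 - h^2 + 3*h - 8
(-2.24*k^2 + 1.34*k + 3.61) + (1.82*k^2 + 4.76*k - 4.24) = -0.42*k^2 + 6.1*k - 0.63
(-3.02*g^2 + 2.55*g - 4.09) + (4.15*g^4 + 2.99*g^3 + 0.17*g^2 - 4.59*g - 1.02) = 4.15*g^4 + 2.99*g^3 - 2.85*g^2 - 2.04*g - 5.11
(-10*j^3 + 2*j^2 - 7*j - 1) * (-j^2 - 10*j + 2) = 10*j^5 + 98*j^4 - 33*j^3 + 75*j^2 - 4*j - 2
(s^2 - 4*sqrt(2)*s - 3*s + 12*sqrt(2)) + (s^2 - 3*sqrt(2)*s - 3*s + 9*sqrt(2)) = 2*s^2 - 7*sqrt(2)*s - 6*s + 21*sqrt(2)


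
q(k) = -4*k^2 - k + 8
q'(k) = -8*k - 1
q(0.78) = 4.79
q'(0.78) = -7.24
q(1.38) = -1.00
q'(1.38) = -12.04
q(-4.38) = -64.36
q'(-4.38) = 34.04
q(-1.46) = 0.93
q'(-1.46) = 10.68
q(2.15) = -12.64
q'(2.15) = -18.20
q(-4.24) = -59.67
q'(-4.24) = 32.92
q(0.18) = 7.69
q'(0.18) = -2.44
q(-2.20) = -9.16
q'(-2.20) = 16.60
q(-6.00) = -130.00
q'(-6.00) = 47.00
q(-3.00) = -25.00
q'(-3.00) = 23.00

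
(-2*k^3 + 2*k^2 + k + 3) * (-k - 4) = 2*k^4 + 6*k^3 - 9*k^2 - 7*k - 12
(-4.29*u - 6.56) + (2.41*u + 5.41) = -1.88*u - 1.15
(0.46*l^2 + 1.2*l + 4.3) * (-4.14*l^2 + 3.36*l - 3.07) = -1.9044*l^4 - 3.4224*l^3 - 15.1822*l^2 + 10.764*l - 13.201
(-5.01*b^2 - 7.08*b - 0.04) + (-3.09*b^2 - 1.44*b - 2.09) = -8.1*b^2 - 8.52*b - 2.13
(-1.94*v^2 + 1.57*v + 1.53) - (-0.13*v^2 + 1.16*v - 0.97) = -1.81*v^2 + 0.41*v + 2.5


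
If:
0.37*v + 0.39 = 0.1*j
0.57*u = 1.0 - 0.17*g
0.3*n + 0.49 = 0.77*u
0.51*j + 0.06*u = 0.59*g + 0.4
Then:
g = 3.10415584415584*v + 2.78709956709957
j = 3.7*v + 3.9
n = 0.736074074074074 - 2.37622222222222*v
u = 0.923145743145743 - 0.925800865800866*v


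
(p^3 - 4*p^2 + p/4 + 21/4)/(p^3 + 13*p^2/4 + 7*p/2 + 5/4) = (4*p^2 - 20*p + 21)/(4*p^2 + 9*p + 5)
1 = 1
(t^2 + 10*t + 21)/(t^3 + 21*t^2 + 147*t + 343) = (t + 3)/(t^2 + 14*t + 49)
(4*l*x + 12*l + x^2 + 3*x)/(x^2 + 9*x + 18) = (4*l + x)/(x + 6)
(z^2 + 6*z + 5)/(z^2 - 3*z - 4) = (z + 5)/(z - 4)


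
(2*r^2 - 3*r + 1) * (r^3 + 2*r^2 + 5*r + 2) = 2*r^5 + r^4 + 5*r^3 - 9*r^2 - r + 2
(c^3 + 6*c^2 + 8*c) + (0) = c^3 + 6*c^2 + 8*c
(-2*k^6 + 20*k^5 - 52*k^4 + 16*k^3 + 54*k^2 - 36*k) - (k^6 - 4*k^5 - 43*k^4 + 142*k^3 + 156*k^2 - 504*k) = -3*k^6 + 24*k^5 - 9*k^4 - 126*k^3 - 102*k^2 + 468*k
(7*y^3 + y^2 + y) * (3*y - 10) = 21*y^4 - 67*y^3 - 7*y^2 - 10*y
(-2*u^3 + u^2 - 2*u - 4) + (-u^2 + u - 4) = -2*u^3 - u - 8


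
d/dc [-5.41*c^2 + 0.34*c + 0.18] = 0.34 - 10.82*c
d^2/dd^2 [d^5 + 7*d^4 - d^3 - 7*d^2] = 20*d^3 + 84*d^2 - 6*d - 14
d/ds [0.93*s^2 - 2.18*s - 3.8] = 1.86*s - 2.18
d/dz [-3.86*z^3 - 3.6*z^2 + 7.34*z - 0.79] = -11.58*z^2 - 7.2*z + 7.34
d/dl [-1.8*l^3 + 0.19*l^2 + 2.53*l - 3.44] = -5.4*l^2 + 0.38*l + 2.53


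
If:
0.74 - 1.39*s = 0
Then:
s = 0.53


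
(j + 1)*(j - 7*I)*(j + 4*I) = j^3 + j^2 - 3*I*j^2 + 28*j - 3*I*j + 28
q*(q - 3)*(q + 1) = q^3 - 2*q^2 - 3*q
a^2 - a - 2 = (a - 2)*(a + 1)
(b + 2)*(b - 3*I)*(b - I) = b^3 + 2*b^2 - 4*I*b^2 - 3*b - 8*I*b - 6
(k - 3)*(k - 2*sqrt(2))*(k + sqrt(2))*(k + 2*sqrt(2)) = k^4 - 3*k^3 + sqrt(2)*k^3 - 8*k^2 - 3*sqrt(2)*k^2 - 8*sqrt(2)*k + 24*k + 24*sqrt(2)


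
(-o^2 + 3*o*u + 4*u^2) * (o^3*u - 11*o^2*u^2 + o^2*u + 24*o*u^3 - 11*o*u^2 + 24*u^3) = -o^5*u + 14*o^4*u^2 - o^4*u - 53*o^3*u^3 + 14*o^3*u^2 + 28*o^2*u^4 - 53*o^2*u^3 + 96*o*u^5 + 28*o*u^4 + 96*u^5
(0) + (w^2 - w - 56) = w^2 - w - 56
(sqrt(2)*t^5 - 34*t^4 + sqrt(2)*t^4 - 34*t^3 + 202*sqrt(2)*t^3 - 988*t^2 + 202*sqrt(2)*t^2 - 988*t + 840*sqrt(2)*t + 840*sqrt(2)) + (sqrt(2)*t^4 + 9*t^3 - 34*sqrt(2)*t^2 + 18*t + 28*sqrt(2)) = sqrt(2)*t^5 - 34*t^4 + 2*sqrt(2)*t^4 - 25*t^3 + 202*sqrt(2)*t^3 - 988*t^2 + 168*sqrt(2)*t^2 - 970*t + 840*sqrt(2)*t + 868*sqrt(2)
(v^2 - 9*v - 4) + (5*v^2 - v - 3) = 6*v^2 - 10*v - 7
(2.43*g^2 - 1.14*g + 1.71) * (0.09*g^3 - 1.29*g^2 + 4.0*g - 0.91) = 0.2187*g^5 - 3.2373*g^4 + 11.3445*g^3 - 8.9772*g^2 + 7.8774*g - 1.5561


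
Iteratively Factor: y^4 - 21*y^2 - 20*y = (y + 1)*(y^3 - y^2 - 20*y) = (y + 1)*(y + 4)*(y^2 - 5*y) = y*(y + 1)*(y + 4)*(y - 5)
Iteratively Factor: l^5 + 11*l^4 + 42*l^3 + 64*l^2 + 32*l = (l + 1)*(l^4 + 10*l^3 + 32*l^2 + 32*l) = (l + 1)*(l + 4)*(l^3 + 6*l^2 + 8*l) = l*(l + 1)*(l + 4)*(l^2 + 6*l + 8) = l*(l + 1)*(l + 4)^2*(l + 2)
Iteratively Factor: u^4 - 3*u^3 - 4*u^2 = (u - 4)*(u^3 + u^2) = u*(u - 4)*(u^2 + u) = u^2*(u - 4)*(u + 1)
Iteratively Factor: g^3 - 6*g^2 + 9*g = (g - 3)*(g^2 - 3*g) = g*(g - 3)*(g - 3)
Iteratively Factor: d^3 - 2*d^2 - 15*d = (d - 5)*(d^2 + 3*d) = (d - 5)*(d + 3)*(d)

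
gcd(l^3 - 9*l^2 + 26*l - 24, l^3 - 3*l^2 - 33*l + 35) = 1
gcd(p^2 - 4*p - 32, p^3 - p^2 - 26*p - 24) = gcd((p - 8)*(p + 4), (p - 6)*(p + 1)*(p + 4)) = p + 4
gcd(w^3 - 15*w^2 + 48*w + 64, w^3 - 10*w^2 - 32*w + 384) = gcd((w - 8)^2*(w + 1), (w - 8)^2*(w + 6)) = w^2 - 16*w + 64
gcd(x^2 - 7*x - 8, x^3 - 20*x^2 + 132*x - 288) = x - 8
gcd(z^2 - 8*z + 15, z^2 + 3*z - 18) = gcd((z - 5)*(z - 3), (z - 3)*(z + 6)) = z - 3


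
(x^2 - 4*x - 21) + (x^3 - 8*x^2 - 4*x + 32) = x^3 - 7*x^2 - 8*x + 11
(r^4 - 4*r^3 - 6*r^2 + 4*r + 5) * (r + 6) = r^5 + 2*r^4 - 30*r^3 - 32*r^2 + 29*r + 30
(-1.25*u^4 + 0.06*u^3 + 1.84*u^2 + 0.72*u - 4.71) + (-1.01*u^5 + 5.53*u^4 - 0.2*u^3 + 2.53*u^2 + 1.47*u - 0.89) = -1.01*u^5 + 4.28*u^4 - 0.14*u^3 + 4.37*u^2 + 2.19*u - 5.6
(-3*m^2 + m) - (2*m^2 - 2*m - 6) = -5*m^2 + 3*m + 6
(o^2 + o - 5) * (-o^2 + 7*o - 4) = -o^4 + 6*o^3 + 8*o^2 - 39*o + 20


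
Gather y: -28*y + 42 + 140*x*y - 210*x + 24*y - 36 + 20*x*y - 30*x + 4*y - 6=160*x*y - 240*x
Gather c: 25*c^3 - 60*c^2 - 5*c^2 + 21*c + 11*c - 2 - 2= 25*c^3 - 65*c^2 + 32*c - 4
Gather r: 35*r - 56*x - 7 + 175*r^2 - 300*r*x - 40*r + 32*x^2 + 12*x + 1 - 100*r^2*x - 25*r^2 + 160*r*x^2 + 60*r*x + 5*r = r^2*(150 - 100*x) + r*(160*x^2 - 240*x) + 32*x^2 - 44*x - 6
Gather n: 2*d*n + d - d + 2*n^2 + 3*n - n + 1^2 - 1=2*n^2 + n*(2*d + 2)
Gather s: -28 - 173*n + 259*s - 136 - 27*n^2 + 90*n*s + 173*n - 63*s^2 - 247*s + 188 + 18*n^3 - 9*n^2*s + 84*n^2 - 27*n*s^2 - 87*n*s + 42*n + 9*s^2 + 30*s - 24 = 18*n^3 + 57*n^2 + 42*n + s^2*(-27*n - 54) + s*(-9*n^2 + 3*n + 42)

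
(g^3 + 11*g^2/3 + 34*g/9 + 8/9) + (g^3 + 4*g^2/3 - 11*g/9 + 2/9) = 2*g^3 + 5*g^2 + 23*g/9 + 10/9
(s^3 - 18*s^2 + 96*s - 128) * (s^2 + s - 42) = s^5 - 17*s^4 + 36*s^3 + 724*s^2 - 4160*s + 5376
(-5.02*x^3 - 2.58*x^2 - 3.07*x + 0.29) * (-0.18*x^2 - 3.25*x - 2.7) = 0.9036*x^5 + 16.7794*x^4 + 22.4916*x^3 + 16.8913*x^2 + 7.3465*x - 0.783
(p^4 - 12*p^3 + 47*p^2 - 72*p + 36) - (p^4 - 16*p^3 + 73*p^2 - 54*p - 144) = 4*p^3 - 26*p^2 - 18*p + 180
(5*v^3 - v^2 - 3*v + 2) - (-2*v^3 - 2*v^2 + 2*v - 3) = 7*v^3 + v^2 - 5*v + 5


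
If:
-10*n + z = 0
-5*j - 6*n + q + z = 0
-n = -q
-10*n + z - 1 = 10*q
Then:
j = -1/10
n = -1/10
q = -1/10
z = -1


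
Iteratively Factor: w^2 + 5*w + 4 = (w + 4)*(w + 1)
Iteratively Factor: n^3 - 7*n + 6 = (n - 1)*(n^2 + n - 6) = (n - 1)*(n + 3)*(n - 2)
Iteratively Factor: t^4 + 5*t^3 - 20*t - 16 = (t - 2)*(t^3 + 7*t^2 + 14*t + 8) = (t - 2)*(t + 4)*(t^2 + 3*t + 2) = (t - 2)*(t + 2)*(t + 4)*(t + 1)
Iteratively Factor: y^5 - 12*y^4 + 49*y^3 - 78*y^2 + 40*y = (y - 4)*(y^4 - 8*y^3 + 17*y^2 - 10*y) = (y - 5)*(y - 4)*(y^3 - 3*y^2 + 2*y) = (y - 5)*(y - 4)*(y - 2)*(y^2 - y) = (y - 5)*(y - 4)*(y - 2)*(y - 1)*(y)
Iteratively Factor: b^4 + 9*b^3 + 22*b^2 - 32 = (b - 1)*(b^3 + 10*b^2 + 32*b + 32) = (b - 1)*(b + 2)*(b^2 + 8*b + 16) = (b - 1)*(b + 2)*(b + 4)*(b + 4)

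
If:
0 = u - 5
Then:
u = 5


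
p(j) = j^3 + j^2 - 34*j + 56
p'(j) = 3*j^2 + 2*j - 34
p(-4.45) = 138.98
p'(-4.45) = 16.51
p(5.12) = 42.35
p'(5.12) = 54.88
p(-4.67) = 134.74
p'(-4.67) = 22.09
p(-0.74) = 81.30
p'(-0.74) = -33.84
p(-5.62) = 101.16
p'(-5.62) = 49.51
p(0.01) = 55.66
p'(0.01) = -33.98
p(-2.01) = 120.26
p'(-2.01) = -25.90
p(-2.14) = 123.54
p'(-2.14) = -24.54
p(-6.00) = 80.00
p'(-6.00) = 62.00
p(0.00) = 56.00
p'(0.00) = -34.00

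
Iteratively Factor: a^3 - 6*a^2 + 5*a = (a)*(a^2 - 6*a + 5) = a*(a - 1)*(a - 5)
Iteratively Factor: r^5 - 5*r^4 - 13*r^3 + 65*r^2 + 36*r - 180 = (r - 2)*(r^4 - 3*r^3 - 19*r^2 + 27*r + 90) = (r - 2)*(r + 2)*(r^3 - 5*r^2 - 9*r + 45) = (r - 5)*(r - 2)*(r + 2)*(r^2 - 9) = (r - 5)*(r - 3)*(r - 2)*(r + 2)*(r + 3)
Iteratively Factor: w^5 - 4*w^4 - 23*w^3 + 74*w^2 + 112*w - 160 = (w - 1)*(w^4 - 3*w^3 - 26*w^2 + 48*w + 160) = (w - 1)*(w + 2)*(w^3 - 5*w^2 - 16*w + 80) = (w - 1)*(w + 2)*(w + 4)*(w^2 - 9*w + 20) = (w - 5)*(w - 1)*(w + 2)*(w + 4)*(w - 4)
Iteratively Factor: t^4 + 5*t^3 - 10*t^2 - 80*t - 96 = (t + 3)*(t^3 + 2*t^2 - 16*t - 32) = (t + 2)*(t + 3)*(t^2 - 16) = (t - 4)*(t + 2)*(t + 3)*(t + 4)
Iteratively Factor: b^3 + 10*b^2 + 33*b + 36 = (b + 3)*(b^2 + 7*b + 12) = (b + 3)^2*(b + 4)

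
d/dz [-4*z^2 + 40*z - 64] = 40 - 8*z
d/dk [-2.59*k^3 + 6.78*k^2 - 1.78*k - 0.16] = -7.77*k^2 + 13.56*k - 1.78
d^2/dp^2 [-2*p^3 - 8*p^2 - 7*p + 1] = -12*p - 16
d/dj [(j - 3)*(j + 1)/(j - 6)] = (j^2 - 12*j + 15)/(j^2 - 12*j + 36)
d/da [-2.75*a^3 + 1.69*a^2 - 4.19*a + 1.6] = -8.25*a^2 + 3.38*a - 4.19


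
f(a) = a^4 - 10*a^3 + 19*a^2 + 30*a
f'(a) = 4*a^3 - 30*a^2 + 38*a + 30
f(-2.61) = 275.33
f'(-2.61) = -344.66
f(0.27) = 9.29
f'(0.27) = 38.15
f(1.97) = 71.44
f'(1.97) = 19.01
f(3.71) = 51.62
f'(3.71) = -37.68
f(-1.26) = 14.89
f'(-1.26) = -73.51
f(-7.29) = 7489.54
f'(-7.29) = -3391.02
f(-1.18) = 9.42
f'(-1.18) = -63.18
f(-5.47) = 2936.33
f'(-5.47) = -1730.16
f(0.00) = 0.00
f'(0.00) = 30.00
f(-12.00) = 40392.00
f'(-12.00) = -11658.00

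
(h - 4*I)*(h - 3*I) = h^2 - 7*I*h - 12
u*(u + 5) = u^2 + 5*u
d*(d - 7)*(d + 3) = d^3 - 4*d^2 - 21*d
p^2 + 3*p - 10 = (p - 2)*(p + 5)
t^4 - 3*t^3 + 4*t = t*(t - 2)^2*(t + 1)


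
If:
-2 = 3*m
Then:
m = -2/3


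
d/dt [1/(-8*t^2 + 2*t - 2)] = (8*t - 1)/(2*(4*t^2 - t + 1)^2)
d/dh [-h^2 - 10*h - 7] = -2*h - 10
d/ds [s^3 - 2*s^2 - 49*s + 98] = 3*s^2 - 4*s - 49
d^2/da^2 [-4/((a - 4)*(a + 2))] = 8*(-(a - 4)^2 - (a - 4)*(a + 2) - (a + 2)^2)/((a - 4)^3*(a + 2)^3)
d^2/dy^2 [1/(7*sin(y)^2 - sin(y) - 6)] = -(196*sin(y)^3 + 175*sin(y)^2 + 50*sin(y) + 86)/((sin(y) - 1)^2*(7*sin(y) + 6)^3)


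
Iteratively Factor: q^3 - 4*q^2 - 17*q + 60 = (q + 4)*(q^2 - 8*q + 15) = (q - 5)*(q + 4)*(q - 3)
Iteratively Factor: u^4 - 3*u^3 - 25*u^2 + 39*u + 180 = (u - 4)*(u^3 + u^2 - 21*u - 45) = (u - 5)*(u - 4)*(u^2 + 6*u + 9) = (u - 5)*(u - 4)*(u + 3)*(u + 3)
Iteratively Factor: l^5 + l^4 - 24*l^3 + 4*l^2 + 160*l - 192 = (l - 2)*(l^4 + 3*l^3 - 18*l^2 - 32*l + 96) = (l - 2)*(l + 4)*(l^3 - l^2 - 14*l + 24) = (l - 2)*(l + 4)^2*(l^2 - 5*l + 6) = (l - 3)*(l - 2)*(l + 4)^2*(l - 2)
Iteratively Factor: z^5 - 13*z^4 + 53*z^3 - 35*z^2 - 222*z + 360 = (z - 4)*(z^4 - 9*z^3 + 17*z^2 + 33*z - 90) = (z - 4)*(z + 2)*(z^3 - 11*z^2 + 39*z - 45) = (z - 4)*(z - 3)*(z + 2)*(z^2 - 8*z + 15) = (z - 5)*(z - 4)*(z - 3)*(z + 2)*(z - 3)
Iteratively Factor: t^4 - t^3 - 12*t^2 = (t + 3)*(t^3 - 4*t^2) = t*(t + 3)*(t^2 - 4*t) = t^2*(t + 3)*(t - 4)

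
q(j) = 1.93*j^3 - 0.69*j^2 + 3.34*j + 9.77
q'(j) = 5.79*j^2 - 1.38*j + 3.34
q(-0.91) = 4.70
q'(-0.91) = 9.39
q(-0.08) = 9.50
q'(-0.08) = 3.49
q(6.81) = 610.05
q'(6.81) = 262.46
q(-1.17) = 1.83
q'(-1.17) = 12.88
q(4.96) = 244.87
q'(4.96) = 138.94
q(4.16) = 150.67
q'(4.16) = 97.80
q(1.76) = 24.03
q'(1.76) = 18.85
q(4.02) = 137.43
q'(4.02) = 91.36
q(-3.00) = -58.57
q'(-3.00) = 59.59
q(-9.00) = -1483.15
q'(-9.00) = 484.75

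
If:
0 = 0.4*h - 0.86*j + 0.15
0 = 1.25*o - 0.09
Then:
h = 2.15*j - 0.375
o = 0.07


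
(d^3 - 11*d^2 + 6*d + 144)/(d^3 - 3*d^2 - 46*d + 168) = (d^2 - 5*d - 24)/(d^2 + 3*d - 28)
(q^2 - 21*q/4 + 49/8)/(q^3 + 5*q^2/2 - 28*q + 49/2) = (q - 7/4)/(q^2 + 6*q - 7)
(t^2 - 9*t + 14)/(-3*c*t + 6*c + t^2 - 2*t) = (t - 7)/(-3*c + t)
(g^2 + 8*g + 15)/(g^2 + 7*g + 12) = (g + 5)/(g + 4)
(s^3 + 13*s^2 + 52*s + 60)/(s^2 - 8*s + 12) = (s^3 + 13*s^2 + 52*s + 60)/(s^2 - 8*s + 12)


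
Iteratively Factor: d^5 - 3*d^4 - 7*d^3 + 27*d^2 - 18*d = (d)*(d^4 - 3*d^3 - 7*d^2 + 27*d - 18) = d*(d + 3)*(d^3 - 6*d^2 + 11*d - 6) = d*(d - 3)*(d + 3)*(d^2 - 3*d + 2) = d*(d - 3)*(d - 1)*(d + 3)*(d - 2)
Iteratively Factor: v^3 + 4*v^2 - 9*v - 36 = (v - 3)*(v^2 + 7*v + 12) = (v - 3)*(v + 3)*(v + 4)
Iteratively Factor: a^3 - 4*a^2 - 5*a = (a - 5)*(a^2 + a) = (a - 5)*(a + 1)*(a)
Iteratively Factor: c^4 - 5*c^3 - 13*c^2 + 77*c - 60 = (c - 5)*(c^3 - 13*c + 12) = (c - 5)*(c + 4)*(c^2 - 4*c + 3) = (c - 5)*(c - 3)*(c + 4)*(c - 1)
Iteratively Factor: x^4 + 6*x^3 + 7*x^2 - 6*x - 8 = (x + 1)*(x^3 + 5*x^2 + 2*x - 8) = (x + 1)*(x + 2)*(x^2 + 3*x - 4) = (x - 1)*(x + 1)*(x + 2)*(x + 4)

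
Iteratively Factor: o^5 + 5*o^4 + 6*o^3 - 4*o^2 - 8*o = (o + 2)*(o^4 + 3*o^3 - 4*o) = (o - 1)*(o + 2)*(o^3 + 4*o^2 + 4*o) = o*(o - 1)*(o + 2)*(o^2 + 4*o + 4) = o*(o - 1)*(o + 2)^2*(o + 2)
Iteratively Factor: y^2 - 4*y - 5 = (y + 1)*(y - 5)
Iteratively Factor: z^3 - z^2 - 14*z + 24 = (z - 2)*(z^2 + z - 12) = (z - 3)*(z - 2)*(z + 4)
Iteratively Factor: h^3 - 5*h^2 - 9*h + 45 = (h - 3)*(h^2 - 2*h - 15) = (h - 3)*(h + 3)*(h - 5)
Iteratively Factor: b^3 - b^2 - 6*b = (b - 3)*(b^2 + 2*b) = b*(b - 3)*(b + 2)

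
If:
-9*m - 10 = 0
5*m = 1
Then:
No Solution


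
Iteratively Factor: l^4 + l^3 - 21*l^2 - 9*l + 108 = (l + 4)*(l^3 - 3*l^2 - 9*l + 27) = (l - 3)*(l + 4)*(l^2 - 9) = (l - 3)^2*(l + 4)*(l + 3)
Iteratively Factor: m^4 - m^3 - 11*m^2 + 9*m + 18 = (m + 3)*(m^3 - 4*m^2 + m + 6) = (m + 1)*(m + 3)*(m^2 - 5*m + 6) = (m - 3)*(m + 1)*(m + 3)*(m - 2)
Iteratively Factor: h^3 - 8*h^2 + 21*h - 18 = (h - 3)*(h^2 - 5*h + 6) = (h - 3)^2*(h - 2)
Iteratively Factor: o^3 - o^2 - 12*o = (o)*(o^2 - o - 12) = o*(o - 4)*(o + 3)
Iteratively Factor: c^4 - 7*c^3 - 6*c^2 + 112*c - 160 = (c + 4)*(c^3 - 11*c^2 + 38*c - 40) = (c - 5)*(c + 4)*(c^2 - 6*c + 8) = (c - 5)*(c - 2)*(c + 4)*(c - 4)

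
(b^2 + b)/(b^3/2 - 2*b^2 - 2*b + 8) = 2*b*(b + 1)/(b^3 - 4*b^2 - 4*b + 16)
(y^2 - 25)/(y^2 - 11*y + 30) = (y + 5)/(y - 6)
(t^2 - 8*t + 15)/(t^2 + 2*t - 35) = (t - 3)/(t + 7)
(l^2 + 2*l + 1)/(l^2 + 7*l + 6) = (l + 1)/(l + 6)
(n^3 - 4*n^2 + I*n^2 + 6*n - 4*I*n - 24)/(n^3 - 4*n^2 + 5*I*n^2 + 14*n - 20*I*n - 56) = (n + 3*I)/(n + 7*I)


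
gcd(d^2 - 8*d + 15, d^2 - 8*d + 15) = d^2 - 8*d + 15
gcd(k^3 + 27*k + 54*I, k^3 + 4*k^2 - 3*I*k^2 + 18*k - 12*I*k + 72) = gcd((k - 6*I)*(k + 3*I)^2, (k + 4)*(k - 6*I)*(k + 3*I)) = k^2 - 3*I*k + 18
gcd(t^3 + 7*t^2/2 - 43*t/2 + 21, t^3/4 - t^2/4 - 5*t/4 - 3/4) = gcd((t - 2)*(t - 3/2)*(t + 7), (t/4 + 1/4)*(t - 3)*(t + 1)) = 1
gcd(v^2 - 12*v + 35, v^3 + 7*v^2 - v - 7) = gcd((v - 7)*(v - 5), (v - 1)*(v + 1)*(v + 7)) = 1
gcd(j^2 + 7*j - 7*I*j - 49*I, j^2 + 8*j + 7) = j + 7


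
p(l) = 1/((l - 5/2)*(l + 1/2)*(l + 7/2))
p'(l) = -1/((l - 5/2)*(l + 1/2)*(l + 7/2)^2) - 1/((l - 5/2)*(l + 1/2)^2*(l + 7/2)) - 1/((l - 5/2)^2*(l + 1/2)*(l + 7/2))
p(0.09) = -0.20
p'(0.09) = 0.31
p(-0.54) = 2.78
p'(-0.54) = 69.43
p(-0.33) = -0.66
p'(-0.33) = 3.83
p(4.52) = 0.01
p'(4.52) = -0.01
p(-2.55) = 0.10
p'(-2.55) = -0.04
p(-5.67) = -0.01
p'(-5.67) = -0.01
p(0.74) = -0.11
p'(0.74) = 0.05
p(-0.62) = 0.93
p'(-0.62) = 7.70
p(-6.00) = -0.00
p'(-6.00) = -0.00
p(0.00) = -0.23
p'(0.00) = 0.43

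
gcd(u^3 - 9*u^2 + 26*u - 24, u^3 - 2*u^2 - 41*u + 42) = 1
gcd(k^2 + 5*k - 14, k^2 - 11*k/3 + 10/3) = k - 2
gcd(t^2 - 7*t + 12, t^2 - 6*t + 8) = t - 4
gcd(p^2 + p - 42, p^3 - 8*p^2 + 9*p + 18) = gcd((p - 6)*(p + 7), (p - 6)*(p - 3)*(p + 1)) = p - 6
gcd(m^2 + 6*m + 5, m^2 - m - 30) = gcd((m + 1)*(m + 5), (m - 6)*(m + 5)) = m + 5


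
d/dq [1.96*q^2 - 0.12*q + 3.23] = 3.92*q - 0.12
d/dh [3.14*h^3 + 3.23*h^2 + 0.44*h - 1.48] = 9.42*h^2 + 6.46*h + 0.44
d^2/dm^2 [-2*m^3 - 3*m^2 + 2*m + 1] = -12*m - 6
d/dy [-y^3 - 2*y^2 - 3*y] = -3*y^2 - 4*y - 3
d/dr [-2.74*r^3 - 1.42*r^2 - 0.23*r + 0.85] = -8.22*r^2 - 2.84*r - 0.23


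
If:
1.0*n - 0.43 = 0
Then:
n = 0.43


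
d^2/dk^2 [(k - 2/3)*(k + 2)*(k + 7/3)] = 6*k + 22/3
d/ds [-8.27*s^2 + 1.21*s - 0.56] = 1.21 - 16.54*s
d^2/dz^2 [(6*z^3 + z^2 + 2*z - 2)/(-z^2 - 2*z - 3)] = 2*(-6*z^3 - 93*z^2 - 132*z + 5)/(z^6 + 6*z^5 + 21*z^4 + 44*z^3 + 63*z^2 + 54*z + 27)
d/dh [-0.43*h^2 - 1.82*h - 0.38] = -0.86*h - 1.82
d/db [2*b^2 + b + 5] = 4*b + 1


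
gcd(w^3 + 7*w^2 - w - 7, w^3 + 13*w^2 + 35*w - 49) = w^2 + 6*w - 7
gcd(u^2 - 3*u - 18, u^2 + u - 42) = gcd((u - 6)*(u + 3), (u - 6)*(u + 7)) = u - 6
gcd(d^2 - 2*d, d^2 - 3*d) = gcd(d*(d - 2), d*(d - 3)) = d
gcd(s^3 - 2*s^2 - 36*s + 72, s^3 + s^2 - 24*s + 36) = s^2 + 4*s - 12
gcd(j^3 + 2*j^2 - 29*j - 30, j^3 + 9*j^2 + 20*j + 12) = j^2 + 7*j + 6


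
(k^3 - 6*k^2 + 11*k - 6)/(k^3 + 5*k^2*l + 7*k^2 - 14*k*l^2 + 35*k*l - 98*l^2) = (k^3 - 6*k^2 + 11*k - 6)/(k^3 + 5*k^2*l + 7*k^2 - 14*k*l^2 + 35*k*l - 98*l^2)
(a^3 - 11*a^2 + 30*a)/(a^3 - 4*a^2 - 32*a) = (-a^2 + 11*a - 30)/(-a^2 + 4*a + 32)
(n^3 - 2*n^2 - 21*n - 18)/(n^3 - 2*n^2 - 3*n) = (n^2 - 3*n - 18)/(n*(n - 3))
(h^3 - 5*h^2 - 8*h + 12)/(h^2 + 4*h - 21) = (h^3 - 5*h^2 - 8*h + 12)/(h^2 + 4*h - 21)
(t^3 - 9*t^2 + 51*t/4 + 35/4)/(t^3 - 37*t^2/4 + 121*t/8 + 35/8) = 2*(2*t + 1)/(4*t + 1)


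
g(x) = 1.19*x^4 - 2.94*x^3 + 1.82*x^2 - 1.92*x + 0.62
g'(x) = 4.76*x^3 - 8.82*x^2 + 3.64*x - 1.92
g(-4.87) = 1062.07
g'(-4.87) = -778.62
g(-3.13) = 228.83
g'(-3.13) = -245.68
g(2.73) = 15.22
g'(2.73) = 39.13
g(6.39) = 1279.61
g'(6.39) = 903.17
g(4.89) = 371.40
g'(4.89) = 361.56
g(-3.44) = 315.08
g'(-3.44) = -312.58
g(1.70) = -1.89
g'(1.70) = 2.16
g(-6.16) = 2482.16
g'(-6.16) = -1471.65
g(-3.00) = 198.53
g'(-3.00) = -220.74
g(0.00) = 0.62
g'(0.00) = -1.92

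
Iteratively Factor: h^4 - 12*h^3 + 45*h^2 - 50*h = (h - 5)*(h^3 - 7*h^2 + 10*h) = (h - 5)^2*(h^2 - 2*h) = h*(h - 5)^2*(h - 2)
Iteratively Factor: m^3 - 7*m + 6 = (m + 3)*(m^2 - 3*m + 2) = (m - 2)*(m + 3)*(m - 1)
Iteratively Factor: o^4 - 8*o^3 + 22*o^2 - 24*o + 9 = (o - 3)*(o^3 - 5*o^2 + 7*o - 3) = (o - 3)^2*(o^2 - 2*o + 1) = (o - 3)^2*(o - 1)*(o - 1)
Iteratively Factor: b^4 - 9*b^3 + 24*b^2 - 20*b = (b - 2)*(b^3 - 7*b^2 + 10*b) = b*(b - 2)*(b^2 - 7*b + 10) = b*(b - 2)^2*(b - 5)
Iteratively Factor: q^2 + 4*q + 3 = (q + 3)*(q + 1)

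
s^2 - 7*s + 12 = (s - 4)*(s - 3)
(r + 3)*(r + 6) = r^2 + 9*r + 18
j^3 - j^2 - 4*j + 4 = (j - 2)*(j - 1)*(j + 2)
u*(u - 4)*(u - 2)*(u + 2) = u^4 - 4*u^3 - 4*u^2 + 16*u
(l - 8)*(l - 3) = l^2 - 11*l + 24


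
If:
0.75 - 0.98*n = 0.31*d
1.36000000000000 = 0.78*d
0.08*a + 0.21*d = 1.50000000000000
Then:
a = 14.17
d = 1.74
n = 0.21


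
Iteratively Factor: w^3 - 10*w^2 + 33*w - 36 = (w - 3)*(w^2 - 7*w + 12) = (w - 3)^2*(w - 4)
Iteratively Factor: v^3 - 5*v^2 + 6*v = (v)*(v^2 - 5*v + 6) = v*(v - 2)*(v - 3)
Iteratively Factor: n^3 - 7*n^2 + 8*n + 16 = (n - 4)*(n^2 - 3*n - 4) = (n - 4)^2*(n + 1)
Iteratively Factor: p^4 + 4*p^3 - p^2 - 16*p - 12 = (p - 2)*(p^3 + 6*p^2 + 11*p + 6) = (p - 2)*(p + 2)*(p^2 + 4*p + 3) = (p - 2)*(p + 1)*(p + 2)*(p + 3)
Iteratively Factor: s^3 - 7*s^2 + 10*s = (s - 2)*(s^2 - 5*s) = (s - 5)*(s - 2)*(s)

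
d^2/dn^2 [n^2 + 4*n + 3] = 2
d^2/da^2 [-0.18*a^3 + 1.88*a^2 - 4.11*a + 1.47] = 3.76 - 1.08*a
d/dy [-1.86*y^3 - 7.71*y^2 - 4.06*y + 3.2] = -5.58*y^2 - 15.42*y - 4.06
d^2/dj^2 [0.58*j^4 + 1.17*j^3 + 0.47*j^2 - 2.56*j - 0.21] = 6.96*j^2 + 7.02*j + 0.94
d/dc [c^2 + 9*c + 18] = 2*c + 9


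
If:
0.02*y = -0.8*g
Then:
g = -0.025*y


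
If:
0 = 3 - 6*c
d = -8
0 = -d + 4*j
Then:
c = 1/2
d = -8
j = -2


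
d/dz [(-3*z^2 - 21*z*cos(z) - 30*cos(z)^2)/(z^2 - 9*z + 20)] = 3*((2*z - 9)*(z^2 + 7*z*cos(z) + 10*cos(z)^2) + (z^2 - 9*z + 20)*(7*z*sin(z) - 2*z + 10*sin(2*z) - 7*cos(z)))/(z^2 - 9*z + 20)^2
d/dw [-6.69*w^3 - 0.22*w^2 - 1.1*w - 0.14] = -20.07*w^2 - 0.44*w - 1.1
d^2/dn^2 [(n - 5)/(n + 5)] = -20/(n + 5)^3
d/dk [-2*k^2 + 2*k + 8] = 2 - 4*k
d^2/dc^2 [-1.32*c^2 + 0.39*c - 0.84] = -2.64000000000000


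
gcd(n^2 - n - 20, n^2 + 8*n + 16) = n + 4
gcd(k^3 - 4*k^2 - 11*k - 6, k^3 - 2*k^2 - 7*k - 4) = k^2 + 2*k + 1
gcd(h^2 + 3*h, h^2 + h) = h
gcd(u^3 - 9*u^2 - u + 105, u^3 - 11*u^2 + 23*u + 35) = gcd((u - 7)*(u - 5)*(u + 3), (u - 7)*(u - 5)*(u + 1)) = u^2 - 12*u + 35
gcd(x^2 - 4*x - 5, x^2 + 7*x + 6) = x + 1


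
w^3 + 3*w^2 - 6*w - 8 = (w - 2)*(w + 1)*(w + 4)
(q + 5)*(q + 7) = q^2 + 12*q + 35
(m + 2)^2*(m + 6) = m^3 + 10*m^2 + 28*m + 24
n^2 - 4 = (n - 2)*(n + 2)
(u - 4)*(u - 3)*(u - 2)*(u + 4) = u^4 - 5*u^3 - 10*u^2 + 80*u - 96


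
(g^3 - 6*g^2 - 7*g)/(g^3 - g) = (g - 7)/(g - 1)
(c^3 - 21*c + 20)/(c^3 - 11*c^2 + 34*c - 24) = (c + 5)/(c - 6)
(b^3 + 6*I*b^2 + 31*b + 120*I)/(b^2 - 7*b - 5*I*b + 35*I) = (b^2 + 11*I*b - 24)/(b - 7)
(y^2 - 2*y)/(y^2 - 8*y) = (y - 2)/(y - 8)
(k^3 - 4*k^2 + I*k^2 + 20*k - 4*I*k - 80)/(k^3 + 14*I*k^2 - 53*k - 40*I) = (k^2 - 4*k*(1 + I) + 16*I)/(k^2 + 9*I*k - 8)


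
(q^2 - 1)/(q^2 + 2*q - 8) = (q^2 - 1)/(q^2 + 2*q - 8)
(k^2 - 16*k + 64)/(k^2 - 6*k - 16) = (k - 8)/(k + 2)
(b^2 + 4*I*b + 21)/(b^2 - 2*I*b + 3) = (b + 7*I)/(b + I)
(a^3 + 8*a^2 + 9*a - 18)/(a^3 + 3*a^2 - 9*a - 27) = (a^2 + 5*a - 6)/(a^2 - 9)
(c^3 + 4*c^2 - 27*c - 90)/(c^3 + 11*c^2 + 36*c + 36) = (c - 5)/(c + 2)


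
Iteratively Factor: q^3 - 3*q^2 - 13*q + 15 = (q + 3)*(q^2 - 6*q + 5) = (q - 1)*(q + 3)*(q - 5)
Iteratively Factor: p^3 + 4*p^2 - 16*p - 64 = (p + 4)*(p^2 - 16) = (p + 4)^2*(p - 4)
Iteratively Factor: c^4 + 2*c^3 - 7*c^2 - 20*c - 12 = (c + 2)*(c^3 - 7*c - 6) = (c + 1)*(c + 2)*(c^2 - c - 6) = (c - 3)*(c + 1)*(c + 2)*(c + 2)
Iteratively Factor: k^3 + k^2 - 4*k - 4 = (k + 2)*(k^2 - k - 2) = (k - 2)*(k + 2)*(k + 1)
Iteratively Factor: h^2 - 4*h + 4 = (h - 2)*(h - 2)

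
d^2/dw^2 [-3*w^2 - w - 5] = -6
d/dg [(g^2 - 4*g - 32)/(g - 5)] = (g^2 - 10*g + 52)/(g^2 - 10*g + 25)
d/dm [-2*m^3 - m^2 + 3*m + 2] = -6*m^2 - 2*m + 3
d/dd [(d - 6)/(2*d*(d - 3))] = (-d^2 + 12*d - 18)/(2*d^2*(d^2 - 6*d + 9))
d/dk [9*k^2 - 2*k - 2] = 18*k - 2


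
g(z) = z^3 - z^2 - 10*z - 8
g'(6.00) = 86.00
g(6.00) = 112.00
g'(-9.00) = 251.00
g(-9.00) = -728.00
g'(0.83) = -9.59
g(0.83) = -16.42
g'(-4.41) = 57.16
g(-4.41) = -69.11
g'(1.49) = -6.32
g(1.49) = -21.81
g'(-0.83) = -6.27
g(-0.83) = -0.96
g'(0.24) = -10.31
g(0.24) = -10.44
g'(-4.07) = 47.83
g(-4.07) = -51.28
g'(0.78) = -9.73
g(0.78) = -15.93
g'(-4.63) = 63.57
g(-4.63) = -82.39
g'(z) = 3*z^2 - 2*z - 10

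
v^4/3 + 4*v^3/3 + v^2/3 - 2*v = v*(v/3 + 1)*(v - 1)*(v + 2)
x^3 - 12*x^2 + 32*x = x*(x - 8)*(x - 4)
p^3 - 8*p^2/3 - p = p*(p - 3)*(p + 1/3)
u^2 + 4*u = u*(u + 4)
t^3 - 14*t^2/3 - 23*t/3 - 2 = (t - 6)*(t + 1/3)*(t + 1)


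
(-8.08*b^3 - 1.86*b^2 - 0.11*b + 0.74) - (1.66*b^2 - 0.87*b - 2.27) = -8.08*b^3 - 3.52*b^2 + 0.76*b + 3.01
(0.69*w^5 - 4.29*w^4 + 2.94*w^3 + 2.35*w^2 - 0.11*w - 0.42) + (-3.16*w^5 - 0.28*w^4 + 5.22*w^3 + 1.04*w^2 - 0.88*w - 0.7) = -2.47*w^5 - 4.57*w^4 + 8.16*w^3 + 3.39*w^2 - 0.99*w - 1.12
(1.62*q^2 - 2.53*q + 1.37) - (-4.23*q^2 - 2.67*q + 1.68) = 5.85*q^2 + 0.14*q - 0.31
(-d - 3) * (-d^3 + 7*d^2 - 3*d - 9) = d^4 - 4*d^3 - 18*d^2 + 18*d + 27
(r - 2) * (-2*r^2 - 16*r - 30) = -2*r^3 - 12*r^2 + 2*r + 60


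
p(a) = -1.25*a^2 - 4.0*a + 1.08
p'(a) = -2.5*a - 4.0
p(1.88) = -10.86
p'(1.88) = -8.70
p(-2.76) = 2.60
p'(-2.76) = 2.90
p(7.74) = -104.76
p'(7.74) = -23.35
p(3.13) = -23.69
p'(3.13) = -11.82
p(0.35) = -0.47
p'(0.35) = -4.88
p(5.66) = -61.60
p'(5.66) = -18.15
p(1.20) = -5.52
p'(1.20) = -7.00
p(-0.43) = 2.57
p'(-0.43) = -2.92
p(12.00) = -226.92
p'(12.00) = -34.00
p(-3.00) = 1.83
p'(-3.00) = 3.50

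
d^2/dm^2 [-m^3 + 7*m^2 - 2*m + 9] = 14 - 6*m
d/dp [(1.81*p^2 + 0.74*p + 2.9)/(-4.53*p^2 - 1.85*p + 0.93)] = (0.00370000000000026*p^2 + 29.6406*p + 6.0532)/(20.5209*p^4 + 16.761*p^3 - 5.0033*p^2 - 3.441*p + 0.8649)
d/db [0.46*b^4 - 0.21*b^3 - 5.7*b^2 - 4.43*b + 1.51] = 1.84*b^3 - 0.63*b^2 - 11.4*b - 4.43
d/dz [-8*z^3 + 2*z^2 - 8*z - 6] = -24*z^2 + 4*z - 8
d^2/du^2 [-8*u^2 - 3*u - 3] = -16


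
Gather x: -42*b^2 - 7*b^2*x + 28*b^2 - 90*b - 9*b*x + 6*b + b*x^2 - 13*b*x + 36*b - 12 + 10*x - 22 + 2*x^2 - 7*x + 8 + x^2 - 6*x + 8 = -14*b^2 - 48*b + x^2*(b + 3) + x*(-7*b^2 - 22*b - 3) - 18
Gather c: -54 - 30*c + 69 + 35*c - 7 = 5*c + 8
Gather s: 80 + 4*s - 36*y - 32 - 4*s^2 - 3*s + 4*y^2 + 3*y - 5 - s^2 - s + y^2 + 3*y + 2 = -5*s^2 + 5*y^2 - 30*y + 45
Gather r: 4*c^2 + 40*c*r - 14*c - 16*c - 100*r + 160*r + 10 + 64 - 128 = 4*c^2 - 30*c + r*(40*c + 60) - 54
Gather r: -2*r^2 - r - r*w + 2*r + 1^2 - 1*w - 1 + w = -2*r^2 + r*(1 - w)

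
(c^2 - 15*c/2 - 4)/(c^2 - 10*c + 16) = (c + 1/2)/(c - 2)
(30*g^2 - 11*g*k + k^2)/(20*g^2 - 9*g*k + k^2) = (6*g - k)/(4*g - k)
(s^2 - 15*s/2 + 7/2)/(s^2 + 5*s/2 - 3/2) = (s - 7)/(s + 3)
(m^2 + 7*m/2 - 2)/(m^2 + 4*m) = (m - 1/2)/m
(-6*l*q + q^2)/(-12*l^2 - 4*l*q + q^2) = q/(2*l + q)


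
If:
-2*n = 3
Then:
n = -3/2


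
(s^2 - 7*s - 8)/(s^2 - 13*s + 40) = (s + 1)/(s - 5)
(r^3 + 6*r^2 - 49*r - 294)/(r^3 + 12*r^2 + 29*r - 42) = (r - 7)/(r - 1)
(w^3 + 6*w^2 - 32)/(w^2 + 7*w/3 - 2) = 3*(w^3 + 6*w^2 - 32)/(3*w^2 + 7*w - 6)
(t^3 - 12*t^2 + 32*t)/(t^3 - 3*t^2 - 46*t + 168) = t*(t - 8)/(t^2 + t - 42)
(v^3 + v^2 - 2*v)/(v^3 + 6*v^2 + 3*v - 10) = v/(v + 5)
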